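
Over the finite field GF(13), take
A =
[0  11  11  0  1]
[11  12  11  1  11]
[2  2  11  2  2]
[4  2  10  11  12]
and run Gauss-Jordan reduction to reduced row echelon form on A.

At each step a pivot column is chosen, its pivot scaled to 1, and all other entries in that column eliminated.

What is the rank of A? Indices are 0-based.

pivot(0,0): swap R0↔R1
pivot(0,0)=11: scale R0 → (1, 7, 1, 6, 1)
  clear (2,0): R2 −= (2)R0 → (0, 1, 9, 3, 0)
  clear (3,0): R3 −= (4)R0 → (0, 0, 6, 0, 8)
pivot(1,1)=11: scale R1 → (0, 1, 1, 0, 6)
  clear (0,1): R0 −= (7)R1 → (1, 0, 7, 6, 11)
  clear (2,1): R2 −= (1)R1 → (0, 0, 8, 3, 7)
pivot(2,2)=8: scale R2 → (0, 0, 1, 2, 9)
  clear (0,2): R0 −= (7)R2 → (1, 0, 0, 5, 0)
  clear (1,2): R1 −= (1)R2 → (0, 1, 0, 11, 10)
  clear (3,2): R3 −= (6)R2 → (0, 0, 0, 1, 6)
pivot(3,3)=1: scale R3 → (0, 0, 0, 1, 6)
  clear (0,3): R0 −= (5)R3 → (1, 0, 0, 0, 9)
  clear (1,3): R1 −= (11)R3 → (0, 1, 0, 0, 9)
  clear (2,3): R2 −= (2)R3 → (0, 0, 1, 0, 10)

rank = 4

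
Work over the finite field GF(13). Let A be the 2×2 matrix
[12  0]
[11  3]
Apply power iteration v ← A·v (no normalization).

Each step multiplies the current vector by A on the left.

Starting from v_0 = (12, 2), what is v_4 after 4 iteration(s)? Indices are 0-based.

v_4 = (12, 7)

v_0 = (12, 2).
v_1 = A·v_0 = (1, 8).
v_2 = A·v_1 = (12, 9).
v_3 = A·v_2 = (1, 3).
v_4 = A·v_3 = (12, 7).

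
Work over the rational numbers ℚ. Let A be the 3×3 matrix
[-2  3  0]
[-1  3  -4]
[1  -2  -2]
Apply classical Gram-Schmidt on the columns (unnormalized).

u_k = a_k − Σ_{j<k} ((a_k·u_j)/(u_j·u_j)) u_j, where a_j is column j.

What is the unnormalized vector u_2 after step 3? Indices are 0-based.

u_2 = (-10/11, -10/11, -30/11)

Step 1: u_0 = a_0 = (-2, -1, 1).
Step 2: u_1 = a_1 − (-11/6)·u_0 = (-2/3, 7/6, -1/6).
Step 3: u_2 = a_2 − (1/3)·u_0 − (-26/11)·u_1 = (-10/11, -10/11, -30/11).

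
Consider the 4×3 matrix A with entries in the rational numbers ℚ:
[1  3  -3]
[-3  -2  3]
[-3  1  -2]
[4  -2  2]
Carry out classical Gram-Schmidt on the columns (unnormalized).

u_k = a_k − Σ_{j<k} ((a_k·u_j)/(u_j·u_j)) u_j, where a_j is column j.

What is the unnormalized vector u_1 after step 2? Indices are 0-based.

Step 1: u_0 = a_0 = (1, -3, -3, 4).
Step 2: u_1 = a_1 − (-2/35)·u_0 = (107/35, -76/35, 29/35, -62/35).

u_1 = (107/35, -76/35, 29/35, -62/35)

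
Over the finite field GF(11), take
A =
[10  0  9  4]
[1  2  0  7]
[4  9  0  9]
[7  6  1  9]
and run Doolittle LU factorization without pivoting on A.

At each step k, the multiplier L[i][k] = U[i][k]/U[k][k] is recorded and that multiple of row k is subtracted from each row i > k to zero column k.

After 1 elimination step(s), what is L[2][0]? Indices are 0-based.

L[2][0] = 7

[col 0] pivot 10
  R1 -= 10*R0 → (0, 2, 9, 0)  (L[1][0] := 10)
  R2 -= 7*R0 → (0, 9, 3, 3)  (L[2][0] := 7)
  R3 -= 4*R0 → (0, 6, 9, 4)  (L[3][0] := 4)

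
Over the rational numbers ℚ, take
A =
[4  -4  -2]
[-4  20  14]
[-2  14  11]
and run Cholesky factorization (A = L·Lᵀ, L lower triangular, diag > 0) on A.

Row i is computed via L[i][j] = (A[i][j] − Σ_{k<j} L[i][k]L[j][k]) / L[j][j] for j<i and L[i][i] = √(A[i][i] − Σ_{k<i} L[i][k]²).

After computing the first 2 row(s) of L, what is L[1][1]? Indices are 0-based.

L[1][1] = 4

Step 1: L[0][0] = √(4) = 2.
  L[1][0] = (-4) / L[0][0] = -2.
Step 2: L[1][1] = √(16) = 4.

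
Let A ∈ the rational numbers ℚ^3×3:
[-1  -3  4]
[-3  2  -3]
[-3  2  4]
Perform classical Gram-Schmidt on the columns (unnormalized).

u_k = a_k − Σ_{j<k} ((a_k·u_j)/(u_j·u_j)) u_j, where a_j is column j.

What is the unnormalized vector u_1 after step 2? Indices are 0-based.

Step 1: u_0 = a_0 = (-1, -3, -3).
Step 2: u_1 = a_1 − (-9/19)·u_0 = (-66/19, 11/19, 11/19).

u_1 = (-66/19, 11/19, 11/19)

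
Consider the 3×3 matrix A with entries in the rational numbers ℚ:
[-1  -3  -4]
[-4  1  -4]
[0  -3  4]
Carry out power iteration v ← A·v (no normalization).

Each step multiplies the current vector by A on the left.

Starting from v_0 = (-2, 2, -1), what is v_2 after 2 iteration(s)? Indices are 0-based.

v_0 = (-2, 2, -1).
v_1 = A·v_0 = (0, 14, -10).
v_2 = A·v_1 = (-2, 54, -82).

v_2 = (-2, 54, -82)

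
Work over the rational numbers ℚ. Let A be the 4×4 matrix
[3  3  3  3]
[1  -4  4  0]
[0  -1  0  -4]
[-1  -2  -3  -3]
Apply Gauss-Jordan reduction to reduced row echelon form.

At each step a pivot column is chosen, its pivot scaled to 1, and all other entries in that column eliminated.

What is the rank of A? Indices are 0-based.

[1] R0 /= 3  ⇒  (1, 1, 1, 1)
     R1 -= 1·R0  ⇒  (0, -5, 3, -1)
     R3 -= -1·R0  ⇒  (0, -1, -2, -2)
[2] R1 /= -5  ⇒  (0, 1, -3/5, 1/5)
     R0 -= 1·R1  ⇒  (1, 0, 8/5, 4/5)
     R2 -= -1·R1  ⇒  (0, 0, -3/5, -19/5)
     R3 -= -1·R1  ⇒  (0, 0, -13/5, -9/5)
[3] R2 /= -3/5  ⇒  (0, 0, 1, 19/3)
     R0 -= 8/5·R2  ⇒  (1, 0, 0, -28/3)
     R1 -= -3/5·R2  ⇒  (0, 1, 0, 4)
     R3 -= -13/5·R2  ⇒  (0, 0, 0, 44/3)
[4] R3 /= 44/3  ⇒  (0, 0, 0, 1)
     R0 -= -28/3·R3  ⇒  (1, 0, 0, 0)
     R1 -= 4·R3  ⇒  (0, 1, 0, 0)
     R2 -= 19/3·R3  ⇒  (0, 0, 1, 0)

rank = 4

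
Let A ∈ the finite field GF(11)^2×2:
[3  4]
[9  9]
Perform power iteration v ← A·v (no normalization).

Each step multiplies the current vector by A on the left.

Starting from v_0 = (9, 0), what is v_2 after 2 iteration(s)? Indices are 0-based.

v_2 = (9, 4)

v_0 = (9, 0).
v_1 = A·v_0 = (5, 4).
v_2 = A·v_1 = (9, 4).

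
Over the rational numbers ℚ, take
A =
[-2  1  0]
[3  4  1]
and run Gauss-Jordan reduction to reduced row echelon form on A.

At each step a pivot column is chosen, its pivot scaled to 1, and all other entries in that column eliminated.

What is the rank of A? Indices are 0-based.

rank = 2

pivot(0,0)=-2: scale R0 → (1, -1/2, 0)
  clear (1,0): R1 −= (3)R0 → (0, 11/2, 1)
pivot(1,1)=11/2: scale R1 → (0, 1, 2/11)
  clear (0,1): R0 −= (-1/2)R1 → (1, 0, 1/11)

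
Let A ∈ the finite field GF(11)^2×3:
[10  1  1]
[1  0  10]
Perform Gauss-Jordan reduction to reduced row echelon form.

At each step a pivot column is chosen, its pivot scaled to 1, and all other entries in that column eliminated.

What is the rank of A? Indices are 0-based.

step 1: normalize row 0 (÷10) = (1, 10, 10)
  row 1: subtract 1×row0 = (0, 1, 0)
step 2: normalize row 1 (÷1) = (0, 1, 0)
  row 0: subtract 10×row1 = (1, 0, 10)

rank = 2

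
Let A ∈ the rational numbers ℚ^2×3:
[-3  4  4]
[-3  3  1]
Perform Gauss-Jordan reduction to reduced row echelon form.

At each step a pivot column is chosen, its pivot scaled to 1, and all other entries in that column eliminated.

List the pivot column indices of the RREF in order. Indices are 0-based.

step 1: normalize row 0 (÷-3) = (1, -4/3, -4/3)
  row 1: subtract -3×row0 = (0, -1, -3)
step 2: normalize row 1 (÷-1) = (0, 1, 3)
  row 0: subtract -4/3×row1 = (1, 0, 8/3)

pivot columns: 0, 1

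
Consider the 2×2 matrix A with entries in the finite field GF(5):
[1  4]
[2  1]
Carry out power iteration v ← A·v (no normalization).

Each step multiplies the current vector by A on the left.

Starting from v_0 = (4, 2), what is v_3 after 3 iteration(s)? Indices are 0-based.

v_0 = (4, 2).
v_1 = A·v_0 = (2, 0).
v_2 = A·v_1 = (2, 4).
v_3 = A·v_2 = (3, 3).

v_3 = (3, 3)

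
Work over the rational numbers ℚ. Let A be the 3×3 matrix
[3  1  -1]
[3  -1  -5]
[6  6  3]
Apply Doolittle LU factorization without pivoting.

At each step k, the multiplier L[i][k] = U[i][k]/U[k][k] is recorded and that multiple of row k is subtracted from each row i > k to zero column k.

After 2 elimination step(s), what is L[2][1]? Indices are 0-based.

L[2][1] = -2

Step 1: pivot at (0,0) is 3.
  row1 ← row1 − (1)·row0  ⇒  L[1][0]=1, U row1=(0, -2, -4)
  row2 ← row2 − (2)·row0  ⇒  L[2][0]=2, U row2=(0, 4, 5)
Step 2: pivot at (1,1) is -2.
  row2 ← row2 − (-2)·row1  ⇒  L[2][1]=-2, U row2=(0, 0, -3)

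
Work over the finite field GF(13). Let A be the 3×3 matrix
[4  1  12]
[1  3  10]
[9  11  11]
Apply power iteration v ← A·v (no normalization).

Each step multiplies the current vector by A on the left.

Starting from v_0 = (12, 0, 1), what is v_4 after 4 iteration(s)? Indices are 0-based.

v_0 = (12, 0, 1).
v_1 = A·v_0 = (8, 9, 2).
v_2 = A·v_1 = (0, 3, 11).
v_3 = A·v_2 = (5, 2, 11).
v_4 = A·v_3 = (11, 4, 6).

v_4 = (11, 4, 6)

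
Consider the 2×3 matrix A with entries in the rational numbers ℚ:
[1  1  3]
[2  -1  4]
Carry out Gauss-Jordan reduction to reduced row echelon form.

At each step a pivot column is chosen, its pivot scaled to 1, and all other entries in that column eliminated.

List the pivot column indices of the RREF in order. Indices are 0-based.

step 1: normalize row 0 (÷1) = (1, 1, 3)
  row 1: subtract 2×row0 = (0, -3, -2)
step 2: normalize row 1 (÷-3) = (0, 1, 2/3)
  row 0: subtract 1×row1 = (1, 0, 7/3)

pivot columns: 0, 1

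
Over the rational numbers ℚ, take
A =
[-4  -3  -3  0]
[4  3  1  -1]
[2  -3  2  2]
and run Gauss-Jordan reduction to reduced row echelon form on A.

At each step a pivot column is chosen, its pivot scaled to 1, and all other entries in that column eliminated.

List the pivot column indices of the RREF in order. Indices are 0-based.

pivot columns: 0, 1, 2

step 1: normalize row 0 (÷-4) = (1, 3/4, 3/4, 0)
  row 1: subtract 4×row0 = (0, 0, -2, -1)
  row 2: subtract 2×row0 = (0, -9/2, 1/2, 2)
step 2: exchange rows 1,2
step 2: normalize row 1 (÷-9/2) = (0, 1, -1/9, -4/9)
  row 0: subtract 3/4×row1 = (1, 0, 5/6, 1/3)
step 3: normalize row 2 (÷-2) = (0, 0, 1, 1/2)
  row 0: subtract 5/6×row2 = (1, 0, 0, -1/12)
  row 1: subtract -1/9×row2 = (0, 1, 0, -7/18)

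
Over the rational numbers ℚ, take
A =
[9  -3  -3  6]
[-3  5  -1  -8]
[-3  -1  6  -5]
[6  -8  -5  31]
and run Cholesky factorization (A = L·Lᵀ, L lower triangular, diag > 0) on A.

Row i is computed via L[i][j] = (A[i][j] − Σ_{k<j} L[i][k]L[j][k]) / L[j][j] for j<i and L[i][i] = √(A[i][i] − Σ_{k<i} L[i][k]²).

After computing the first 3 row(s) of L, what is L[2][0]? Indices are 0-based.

L[2][0] = -1

Step 1: L[0][0] = √(9) = 3.
  L[1][0] = (-3) / L[0][0] = -1.
Step 2: L[1][1] = √(4) = 2.
  L[2][0] = (-3) / L[0][0] = -1.
  L[2][1] = (-2) / L[1][1] = -1.
Step 3: L[2][2] = √(4) = 2.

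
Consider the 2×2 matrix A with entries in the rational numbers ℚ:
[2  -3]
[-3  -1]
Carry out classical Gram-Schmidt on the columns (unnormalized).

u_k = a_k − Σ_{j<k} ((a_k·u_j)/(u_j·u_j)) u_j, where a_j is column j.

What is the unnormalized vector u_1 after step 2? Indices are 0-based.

u_1 = (-33/13, -22/13)

Step 1: u_0 = a_0 = (2, -3).
Step 2: u_1 = a_1 − (-3/13)·u_0 = (-33/13, -22/13).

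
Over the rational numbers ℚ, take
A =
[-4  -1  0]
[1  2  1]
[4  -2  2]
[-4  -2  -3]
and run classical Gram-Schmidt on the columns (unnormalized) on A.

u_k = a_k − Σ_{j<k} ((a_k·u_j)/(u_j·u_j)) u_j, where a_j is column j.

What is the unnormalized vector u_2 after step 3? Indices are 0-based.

Step 1: u_0 = a_0 = (-4, 1, 4, -4).
Step 2: u_1 = a_1 − (6/49)·u_0 = (-25/49, 92/49, -122/49, -74/49).
Step 3: u_2 = a_2 − (3/7)·u_0 − (70/601)·u_1 = (1066/601, 212/601, 346/601, -667/601).

u_2 = (1066/601, 212/601, 346/601, -667/601)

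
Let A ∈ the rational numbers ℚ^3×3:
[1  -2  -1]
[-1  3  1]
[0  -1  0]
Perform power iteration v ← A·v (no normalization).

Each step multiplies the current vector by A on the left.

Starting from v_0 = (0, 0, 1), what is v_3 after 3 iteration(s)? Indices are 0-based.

v_3 = (-10, 14, -4)

v_0 = (0, 0, 1).
v_1 = A·v_0 = (-1, 1, 0).
v_2 = A·v_1 = (-3, 4, -1).
v_3 = A·v_2 = (-10, 14, -4).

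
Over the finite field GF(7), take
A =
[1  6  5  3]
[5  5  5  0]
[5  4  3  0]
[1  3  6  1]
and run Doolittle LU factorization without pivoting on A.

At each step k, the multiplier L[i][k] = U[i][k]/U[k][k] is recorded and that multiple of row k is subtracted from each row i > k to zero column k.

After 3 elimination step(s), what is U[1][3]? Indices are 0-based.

[col 0] pivot 1
  R1 -= 5*R0 → (0, 3, 1, 6)  (L[1][0] := 5)
  R2 -= 5*R0 → (0, 2, 6, 6)  (L[2][0] := 5)
  R3 -= 1*R0 → (0, 4, 1, 5)  (L[3][0] := 1)
[col 1] pivot 3
  R2 -= 3*R1 → (0, 0, 3, 2)  (L[2][1] := 3)
  R3 -= 6*R1 → (0, 0, 2, 4)  (L[3][1] := 6)
[col 2] pivot 3
  R3 -= 3*R2 → (0, 0, 0, 5)  (L[3][2] := 3)

U[1][3] = 6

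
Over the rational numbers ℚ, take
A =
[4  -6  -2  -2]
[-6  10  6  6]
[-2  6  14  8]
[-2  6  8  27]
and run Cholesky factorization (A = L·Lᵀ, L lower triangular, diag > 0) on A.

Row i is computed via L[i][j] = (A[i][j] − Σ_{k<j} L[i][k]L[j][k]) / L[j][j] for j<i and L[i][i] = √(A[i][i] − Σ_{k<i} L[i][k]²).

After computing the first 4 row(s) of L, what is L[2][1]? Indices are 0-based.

Step 1: L[0][0] = √(4) = 2.
  L[1][0] = (-6) / L[0][0] = -3.
Step 2: L[1][1] = √(1) = 1.
  L[2][0] = (-2) / L[0][0] = -1.
  L[2][1] = (3) / L[1][1] = 3.
Step 3: L[2][2] = √(4) = 2.
  L[3][0] = (-2) / L[0][0] = -1.
  L[3][1] = (3) / L[1][1] = 3.
  L[3][2] = (-2) / L[2][2] = -1.
Step 4: L[3][3] = √(16) = 4.

L[2][1] = 3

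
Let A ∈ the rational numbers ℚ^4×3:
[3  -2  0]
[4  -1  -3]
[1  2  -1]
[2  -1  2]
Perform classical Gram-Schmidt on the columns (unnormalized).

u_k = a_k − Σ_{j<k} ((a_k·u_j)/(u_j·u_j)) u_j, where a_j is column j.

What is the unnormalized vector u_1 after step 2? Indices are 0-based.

u_1 = (-1, 1/3, 7/3, -1/3)

Step 1: u_0 = a_0 = (3, 4, 1, 2).
Step 2: u_1 = a_1 − (-1/3)·u_0 = (-1, 1/3, 7/3, -1/3).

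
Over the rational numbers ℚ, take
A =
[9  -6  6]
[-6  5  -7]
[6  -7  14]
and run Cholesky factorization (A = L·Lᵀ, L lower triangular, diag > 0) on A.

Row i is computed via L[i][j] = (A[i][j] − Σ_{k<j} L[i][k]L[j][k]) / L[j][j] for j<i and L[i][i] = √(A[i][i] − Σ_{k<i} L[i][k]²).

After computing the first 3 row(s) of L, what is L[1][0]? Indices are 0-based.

Step 1: L[0][0] = √(9) = 3.
  L[1][0] = (-6) / L[0][0] = -2.
Step 2: L[1][1] = √(1) = 1.
  L[2][0] = (6) / L[0][0] = 2.
  L[2][1] = (-3) / L[1][1] = -3.
Step 3: L[2][2] = √(1) = 1.

L[1][0] = -2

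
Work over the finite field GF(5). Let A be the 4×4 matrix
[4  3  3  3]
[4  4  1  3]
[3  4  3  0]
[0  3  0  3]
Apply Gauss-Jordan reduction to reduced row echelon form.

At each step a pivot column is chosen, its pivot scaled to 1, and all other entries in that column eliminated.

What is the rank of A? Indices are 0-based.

rank = 3

step 1: normalize row 0 (÷4) = (1, 2, 2, 2)
  row 1: subtract 4×row0 = (0, 1, 3, 0)
  row 2: subtract 3×row0 = (0, 3, 2, 4)
step 2: normalize row 1 (÷1) = (0, 1, 3, 0)
  row 0: subtract 2×row1 = (1, 0, 1, 2)
  row 2: subtract 3×row1 = (0, 0, 3, 4)
  row 3: subtract 3×row1 = (0, 0, 1, 3)
step 3: normalize row 2 (÷3) = (0, 0, 1, 3)
  row 0: subtract 1×row2 = (1, 0, 0, 4)
  row 1: subtract 3×row2 = (0, 1, 0, 1)
  row 3: subtract 1×row2 = (0, 0, 0, 0)
skip col 3 (zero from row 3)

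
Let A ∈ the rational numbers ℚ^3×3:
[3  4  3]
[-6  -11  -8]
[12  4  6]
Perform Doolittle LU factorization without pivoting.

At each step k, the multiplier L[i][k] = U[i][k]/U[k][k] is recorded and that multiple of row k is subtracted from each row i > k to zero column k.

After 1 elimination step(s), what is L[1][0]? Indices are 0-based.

Step 1: pivot at (0,0) is 3.
  row1 ← row1 − (-2)·row0  ⇒  L[1][0]=-2, U row1=(0, -3, -2)
  row2 ← row2 − (4)·row0  ⇒  L[2][0]=4, U row2=(0, -12, -6)

L[1][0] = -2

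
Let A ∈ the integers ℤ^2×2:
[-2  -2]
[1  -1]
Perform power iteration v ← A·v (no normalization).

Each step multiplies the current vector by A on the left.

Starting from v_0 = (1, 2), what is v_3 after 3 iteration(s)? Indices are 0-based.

v_3 = (-18, 19)

v_0 = (1, 2).
v_1 = A·v_0 = (-6, -1).
v_2 = A·v_1 = (14, -5).
v_3 = A·v_2 = (-18, 19).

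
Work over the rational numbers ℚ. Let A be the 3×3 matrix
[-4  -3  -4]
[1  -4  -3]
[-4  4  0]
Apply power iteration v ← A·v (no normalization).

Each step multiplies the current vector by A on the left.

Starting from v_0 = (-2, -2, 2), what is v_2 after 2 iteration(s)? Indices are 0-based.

v_2 = (-24, 6, -24)

v_0 = (-2, -2, 2).
v_1 = A·v_0 = (6, 0, 0).
v_2 = A·v_1 = (-24, 6, -24).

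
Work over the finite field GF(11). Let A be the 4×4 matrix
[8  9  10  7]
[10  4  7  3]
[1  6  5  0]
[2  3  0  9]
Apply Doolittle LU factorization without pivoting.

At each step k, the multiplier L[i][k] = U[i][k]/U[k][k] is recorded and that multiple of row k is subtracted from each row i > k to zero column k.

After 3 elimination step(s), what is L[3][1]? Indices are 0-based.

k=0: U[0][0]=8
  eliminate (1,0): mult=4, new row 1: (0, 1, 0, 8); set L[1][0]=4
  eliminate (2,0): mult=7, new row 2: (0, 9, 1, 6); set L[2][0]=7
  eliminate (3,0): mult=3, new row 3: (0, 9, 3, 10); set L[3][0]=3
k=1: U[1][1]=1
  eliminate (2,1): mult=9, new row 2: (0, 0, 1, 0); set L[2][1]=9
  eliminate (3,1): mult=9, new row 3: (0, 0, 3, 4); set L[3][1]=9
k=2: U[2][2]=1
  eliminate (3,2): mult=3, new row 3: (0, 0, 0, 4); set L[3][2]=3

L[3][1] = 9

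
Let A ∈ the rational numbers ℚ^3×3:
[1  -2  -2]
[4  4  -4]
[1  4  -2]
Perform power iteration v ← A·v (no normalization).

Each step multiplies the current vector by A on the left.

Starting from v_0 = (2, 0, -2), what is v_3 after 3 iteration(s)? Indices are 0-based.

v_3 = (-282, -128, 102)

v_0 = (2, 0, -2).
v_1 = A·v_0 = (6, 16, 6).
v_2 = A·v_1 = (-38, 64, 58).
v_3 = A·v_2 = (-282, -128, 102).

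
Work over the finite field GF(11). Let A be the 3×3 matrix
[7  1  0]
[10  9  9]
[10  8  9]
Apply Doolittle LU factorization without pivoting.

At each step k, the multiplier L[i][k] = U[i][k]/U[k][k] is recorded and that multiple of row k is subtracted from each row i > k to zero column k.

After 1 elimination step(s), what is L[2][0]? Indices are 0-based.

L[2][0] = 3

Step 1: pivot at (0,0) is 7.
  row1 ← row1 − (3)·row0  ⇒  L[1][0]=3, U row1=(0, 6, 9)
  row2 ← row2 − (3)·row0  ⇒  L[2][0]=3, U row2=(0, 5, 9)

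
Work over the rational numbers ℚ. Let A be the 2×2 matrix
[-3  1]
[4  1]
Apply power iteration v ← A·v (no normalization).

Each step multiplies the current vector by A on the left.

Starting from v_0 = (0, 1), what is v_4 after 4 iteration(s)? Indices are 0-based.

v_0 = (0, 1).
v_1 = A·v_0 = (1, 1).
v_2 = A·v_1 = (-2, 5).
v_3 = A·v_2 = (11, -3).
v_4 = A·v_3 = (-36, 41).

v_4 = (-36, 41)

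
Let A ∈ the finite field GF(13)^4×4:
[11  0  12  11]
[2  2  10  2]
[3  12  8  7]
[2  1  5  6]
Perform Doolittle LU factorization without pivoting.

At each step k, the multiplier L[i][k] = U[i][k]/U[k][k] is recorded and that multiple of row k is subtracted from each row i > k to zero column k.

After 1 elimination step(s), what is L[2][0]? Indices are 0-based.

L[2][0] = 5

k=0: U[0][0]=11
  eliminate (1,0): mult=12, new row 1: (0, 2, 9, 0); set L[1][0]=12
  eliminate (2,0): mult=5, new row 2: (0, 12, 0, 4); set L[2][0]=5
  eliminate (3,0): mult=12, new row 3: (0, 1, 4, 4); set L[3][0]=12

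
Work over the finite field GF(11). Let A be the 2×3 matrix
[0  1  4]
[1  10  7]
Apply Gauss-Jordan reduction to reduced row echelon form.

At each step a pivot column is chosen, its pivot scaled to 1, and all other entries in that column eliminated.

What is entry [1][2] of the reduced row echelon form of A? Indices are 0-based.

pivot(0,0): swap R0↔R1
pivot(0,0)=1: scale R0 → (1, 10, 7)
pivot(1,1)=1: scale R1 → (0, 1, 4)
  clear (0,1): R0 −= (10)R1 → (1, 0, 0)

M[1][2] = 4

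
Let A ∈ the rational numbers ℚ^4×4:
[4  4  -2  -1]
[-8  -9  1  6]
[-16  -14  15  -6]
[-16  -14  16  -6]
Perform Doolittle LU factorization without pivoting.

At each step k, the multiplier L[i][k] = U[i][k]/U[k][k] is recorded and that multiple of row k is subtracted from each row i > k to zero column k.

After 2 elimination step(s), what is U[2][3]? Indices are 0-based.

k=0: U[0][0]=4
  eliminate (1,0): mult=-2, new row 1: (0, -1, -3, 4); set L[1][0]=-2
  eliminate (2,0): mult=-4, new row 2: (0, 2, 7, -10); set L[2][0]=-4
  eliminate (3,0): mult=-4, new row 3: (0, 2, 8, -10); set L[3][0]=-4
k=1: U[1][1]=-1
  eliminate (2,1): mult=-2, new row 2: (0, 0, 1, -2); set L[2][1]=-2
  eliminate (3,1): mult=-2, new row 3: (0, 0, 2, -2); set L[3][1]=-2

U[2][3] = -2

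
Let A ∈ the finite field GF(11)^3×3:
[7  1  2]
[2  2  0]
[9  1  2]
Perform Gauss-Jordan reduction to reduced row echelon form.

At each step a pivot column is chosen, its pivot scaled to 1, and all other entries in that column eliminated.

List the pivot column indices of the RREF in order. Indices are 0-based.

[1] R0 /= 7  ⇒  (1, 8, 5)
     R1 -= 2·R0  ⇒  (0, 8, 1)
     R2 -= 9·R0  ⇒  (0, 6, 1)
[2] R1 /= 8  ⇒  (0, 1, 7)
     R0 -= 8·R1  ⇒  (1, 0, 4)
     R2 -= 6·R1  ⇒  (0, 0, 3)
[3] R2 /= 3  ⇒  (0, 0, 1)
     R0 -= 4·R2  ⇒  (1, 0, 0)
     R1 -= 7·R2  ⇒  (0, 1, 0)

pivot columns: 0, 1, 2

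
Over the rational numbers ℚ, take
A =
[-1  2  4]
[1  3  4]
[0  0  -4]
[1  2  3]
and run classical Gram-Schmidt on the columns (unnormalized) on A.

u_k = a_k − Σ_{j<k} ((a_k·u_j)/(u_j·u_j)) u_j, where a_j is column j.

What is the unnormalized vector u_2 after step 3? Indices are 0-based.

Step 1: u_0 = a_0 = (-1, 1, 0, 1).
Step 2: u_1 = a_1 − (1)·u_0 = (3, 2, 0, 1).
Step 3: u_2 = a_2 − (1)·u_0 − (23/14)·u_1 = (1/14, -2/7, -4, 5/14).

u_2 = (1/14, -2/7, -4, 5/14)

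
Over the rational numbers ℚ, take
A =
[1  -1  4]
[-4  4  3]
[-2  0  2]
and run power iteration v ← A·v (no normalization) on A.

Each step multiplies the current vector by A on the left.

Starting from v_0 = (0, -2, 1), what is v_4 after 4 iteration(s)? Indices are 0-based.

v_4 = (61, -1270, -158)

v_0 = (0, -2, 1).
v_1 = A·v_0 = (6, -5, 2).
v_2 = A·v_1 = (19, -38, -8).
v_3 = A·v_2 = (25, -252, -54).
v_4 = A·v_3 = (61, -1270, -158).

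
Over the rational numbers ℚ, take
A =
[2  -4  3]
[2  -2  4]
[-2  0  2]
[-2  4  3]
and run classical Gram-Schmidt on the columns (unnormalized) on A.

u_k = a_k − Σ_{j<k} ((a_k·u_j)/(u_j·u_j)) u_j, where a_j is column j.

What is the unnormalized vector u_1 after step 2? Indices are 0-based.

Step 1: u_0 = a_0 = (2, 2, -2, -2).
Step 2: u_1 = a_1 − (-5/4)·u_0 = (-3/2, 1/2, -5/2, 3/2).

u_1 = (-3/2, 1/2, -5/2, 3/2)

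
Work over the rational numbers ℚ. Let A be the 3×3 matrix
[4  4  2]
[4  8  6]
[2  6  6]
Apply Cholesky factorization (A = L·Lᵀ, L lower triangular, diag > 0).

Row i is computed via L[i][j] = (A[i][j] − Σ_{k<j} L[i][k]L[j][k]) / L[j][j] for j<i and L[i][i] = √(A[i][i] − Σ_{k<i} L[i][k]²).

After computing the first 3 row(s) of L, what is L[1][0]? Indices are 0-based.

L[1][0] = 2

Step 1: L[0][0] = √(4) = 2.
  L[1][0] = (4) / L[0][0] = 2.
Step 2: L[1][1] = √(4) = 2.
  L[2][0] = (2) / L[0][0] = 1.
  L[2][1] = (4) / L[1][1] = 2.
Step 3: L[2][2] = √(1) = 1.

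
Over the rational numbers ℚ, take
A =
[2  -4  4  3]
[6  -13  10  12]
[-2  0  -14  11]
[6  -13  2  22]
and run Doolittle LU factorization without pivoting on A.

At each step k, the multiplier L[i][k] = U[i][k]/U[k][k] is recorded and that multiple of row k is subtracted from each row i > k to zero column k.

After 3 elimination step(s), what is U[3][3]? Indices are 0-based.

k=0: U[0][0]=2
  eliminate (1,0): mult=3, new row 1: (0, -1, -2, 3); set L[1][0]=3
  eliminate (2,0): mult=-1, new row 2: (0, -4, -10, 14); set L[2][0]=-1
  eliminate (3,0): mult=3, new row 3: (0, -1, -10, 13); set L[3][0]=3
k=1: U[1][1]=-1
  eliminate (2,1): mult=4, new row 2: (0, 0, -2, 2); set L[2][1]=4
  eliminate (3,1): mult=1, new row 3: (0, 0, -8, 10); set L[3][1]=1
k=2: U[2][2]=-2
  eliminate (3,2): mult=4, new row 3: (0, 0, 0, 2); set L[3][2]=4

U[3][3] = 2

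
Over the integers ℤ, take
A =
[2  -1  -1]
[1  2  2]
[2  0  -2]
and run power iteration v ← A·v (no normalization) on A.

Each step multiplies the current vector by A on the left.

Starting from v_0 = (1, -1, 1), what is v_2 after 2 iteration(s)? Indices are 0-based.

v_0 = (1, -1, 1).
v_1 = A·v_0 = (2, 1, 0).
v_2 = A·v_1 = (3, 4, 4).

v_2 = (3, 4, 4)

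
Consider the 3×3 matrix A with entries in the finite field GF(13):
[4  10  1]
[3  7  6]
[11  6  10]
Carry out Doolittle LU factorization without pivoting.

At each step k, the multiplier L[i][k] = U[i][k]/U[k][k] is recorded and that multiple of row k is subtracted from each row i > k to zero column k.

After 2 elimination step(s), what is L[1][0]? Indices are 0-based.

Step 1: pivot at (0,0) is 4.
  row1 ← row1 − (4)·row0  ⇒  L[1][0]=4, U row1=(0, 6, 2)
  row2 ← row2 − (6)·row0  ⇒  L[2][0]=6, U row2=(0, 11, 4)
Step 2: pivot at (1,1) is 6.
  row2 ← row2 − (4)·row1  ⇒  L[2][1]=4, U row2=(0, 0, 9)

L[1][0] = 4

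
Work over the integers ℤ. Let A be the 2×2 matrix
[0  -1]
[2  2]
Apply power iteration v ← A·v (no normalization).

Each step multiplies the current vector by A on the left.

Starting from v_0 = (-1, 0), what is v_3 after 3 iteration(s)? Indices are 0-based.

v_3 = (4, -4)

v_0 = (-1, 0).
v_1 = A·v_0 = (0, -2).
v_2 = A·v_1 = (2, -4).
v_3 = A·v_2 = (4, -4).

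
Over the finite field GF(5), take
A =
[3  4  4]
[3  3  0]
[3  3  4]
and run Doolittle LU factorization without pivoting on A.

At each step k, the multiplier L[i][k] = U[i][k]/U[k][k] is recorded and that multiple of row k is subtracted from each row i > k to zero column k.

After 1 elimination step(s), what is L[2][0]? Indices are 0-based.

L[2][0] = 1

k=0: U[0][0]=3
  eliminate (1,0): mult=1, new row 1: (0, 4, 1); set L[1][0]=1
  eliminate (2,0): mult=1, new row 2: (0, 4, 0); set L[2][0]=1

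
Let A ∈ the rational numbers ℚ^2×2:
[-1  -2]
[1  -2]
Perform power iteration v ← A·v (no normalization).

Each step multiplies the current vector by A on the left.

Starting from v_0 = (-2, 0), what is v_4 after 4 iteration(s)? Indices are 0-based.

v_0 = (-2, 0).
v_1 = A·v_0 = (2, -2).
v_2 = A·v_1 = (2, 6).
v_3 = A·v_2 = (-14, -10).
v_4 = A·v_3 = (34, 6).

v_4 = (34, 6)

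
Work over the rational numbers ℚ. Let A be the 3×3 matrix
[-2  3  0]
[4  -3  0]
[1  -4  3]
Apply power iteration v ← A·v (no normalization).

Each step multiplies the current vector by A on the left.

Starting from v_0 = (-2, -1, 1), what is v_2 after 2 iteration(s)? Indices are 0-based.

v_2 = (-17, 19, 36)

v_0 = (-2, -1, 1).
v_1 = A·v_0 = (1, -5, 5).
v_2 = A·v_1 = (-17, 19, 36).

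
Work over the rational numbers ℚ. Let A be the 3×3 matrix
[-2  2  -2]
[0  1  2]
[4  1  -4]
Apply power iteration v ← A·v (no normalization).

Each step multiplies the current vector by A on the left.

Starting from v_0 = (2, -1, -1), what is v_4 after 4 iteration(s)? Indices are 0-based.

v_0 = (2, -1, -1).
v_1 = A·v_0 = (-4, -3, 11).
v_2 = A·v_1 = (-20, 19, -63).
v_3 = A·v_2 = (204, -107, 191).
v_4 = A·v_3 = (-1004, 275, -55).

v_4 = (-1004, 275, -55)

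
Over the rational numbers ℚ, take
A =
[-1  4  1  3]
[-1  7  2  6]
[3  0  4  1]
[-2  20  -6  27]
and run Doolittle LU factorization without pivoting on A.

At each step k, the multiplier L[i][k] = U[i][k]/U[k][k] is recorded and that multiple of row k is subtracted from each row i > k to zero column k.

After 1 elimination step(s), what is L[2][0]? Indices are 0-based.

L[2][0] = -3

k=0: U[0][0]=-1
  eliminate (1,0): mult=1, new row 1: (0, 3, 1, 3); set L[1][0]=1
  eliminate (2,0): mult=-3, new row 2: (0, 12, 7, 10); set L[2][0]=-3
  eliminate (3,0): mult=2, new row 3: (0, 12, -8, 21); set L[3][0]=2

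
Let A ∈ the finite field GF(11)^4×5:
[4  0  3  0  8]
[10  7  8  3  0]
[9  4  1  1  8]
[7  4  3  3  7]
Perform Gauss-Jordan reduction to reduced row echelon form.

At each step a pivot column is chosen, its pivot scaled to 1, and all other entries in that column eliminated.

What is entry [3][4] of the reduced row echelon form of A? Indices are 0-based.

pivot(0,0)=4: scale R0 → (1, 0, 9, 0, 2)
  clear (1,0): R1 −= (10)R0 → (0, 7, 6, 3, 2)
  clear (2,0): R2 −= (9)R0 → (0, 4, 8, 1, 1)
  clear (3,0): R3 −= (7)R0 → (0, 4, 6, 3, 4)
pivot(1,1)=7: scale R1 → (0, 1, 4, 2, 5)
  clear (2,1): R2 −= (4)R1 → (0, 0, 3, 4, 3)
  clear (3,1): R3 −= (4)R1 → (0, 0, 1, 6, 6)
pivot(2,2)=3: scale R2 → (0, 0, 1, 5, 1)
  clear (0,2): R0 −= (9)R2 → (1, 0, 0, 10, 4)
  clear (1,2): R1 −= (4)R2 → (0, 1, 0, 4, 1)
  clear (3,2): R3 −= (1)R2 → (0, 0, 0, 1, 5)
pivot(3,3)=1: scale R3 → (0, 0, 0, 1, 5)
  clear (0,3): R0 −= (10)R3 → (1, 0, 0, 0, 9)
  clear (1,3): R1 −= (4)R3 → (0, 1, 0, 0, 3)
  clear (2,3): R2 −= (5)R3 → (0, 0, 1, 0, 9)

M[3][4] = 5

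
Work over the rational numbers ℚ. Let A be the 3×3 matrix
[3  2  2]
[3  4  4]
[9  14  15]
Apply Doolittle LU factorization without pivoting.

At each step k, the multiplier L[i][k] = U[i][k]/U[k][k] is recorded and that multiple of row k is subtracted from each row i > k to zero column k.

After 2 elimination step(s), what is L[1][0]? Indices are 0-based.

L[1][0] = 1

Step 1: pivot at (0,0) is 3.
  row1 ← row1 − (1)·row0  ⇒  L[1][0]=1, U row1=(0, 2, 2)
  row2 ← row2 − (3)·row0  ⇒  L[2][0]=3, U row2=(0, 8, 9)
Step 2: pivot at (1,1) is 2.
  row2 ← row2 − (4)·row1  ⇒  L[2][1]=4, U row2=(0, 0, 1)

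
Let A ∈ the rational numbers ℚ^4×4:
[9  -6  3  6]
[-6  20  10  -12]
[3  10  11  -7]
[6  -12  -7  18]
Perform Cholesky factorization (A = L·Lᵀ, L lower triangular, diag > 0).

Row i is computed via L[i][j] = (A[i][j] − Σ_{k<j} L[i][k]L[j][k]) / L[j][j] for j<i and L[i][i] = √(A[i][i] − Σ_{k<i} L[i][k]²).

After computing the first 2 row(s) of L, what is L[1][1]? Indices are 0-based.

L[1][1] = 4

Step 1: L[0][0] = √(9) = 3.
  L[1][0] = (-6) / L[0][0] = -2.
Step 2: L[1][1] = √(16) = 4.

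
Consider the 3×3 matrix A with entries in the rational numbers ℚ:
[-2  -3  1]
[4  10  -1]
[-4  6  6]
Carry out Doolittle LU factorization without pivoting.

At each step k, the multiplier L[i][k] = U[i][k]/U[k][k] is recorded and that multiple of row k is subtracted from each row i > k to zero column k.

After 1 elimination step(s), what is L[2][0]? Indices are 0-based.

k=0: U[0][0]=-2
  eliminate (1,0): mult=-2, new row 1: (0, 4, 1); set L[1][0]=-2
  eliminate (2,0): mult=2, new row 2: (0, 12, 4); set L[2][0]=2

L[2][0] = 2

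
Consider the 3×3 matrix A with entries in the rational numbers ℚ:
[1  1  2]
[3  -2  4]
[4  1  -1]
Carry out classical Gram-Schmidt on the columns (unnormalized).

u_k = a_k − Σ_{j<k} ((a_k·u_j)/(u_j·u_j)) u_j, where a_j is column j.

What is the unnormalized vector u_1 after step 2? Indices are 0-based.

Step 1: u_0 = a_0 = (1, 3, 4).
Step 2: u_1 = a_1 − (-1/26)·u_0 = (27/26, -49/26, 15/13).

u_1 = (27/26, -49/26, 15/13)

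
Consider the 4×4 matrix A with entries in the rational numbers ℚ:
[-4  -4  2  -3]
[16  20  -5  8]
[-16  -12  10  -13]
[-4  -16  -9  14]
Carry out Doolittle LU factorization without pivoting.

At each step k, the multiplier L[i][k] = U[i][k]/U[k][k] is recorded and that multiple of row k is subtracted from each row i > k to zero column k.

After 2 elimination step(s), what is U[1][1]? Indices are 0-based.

[col 0] pivot -4
  R1 -= -4*R0 → (0, 4, 3, -4)  (L[1][0] := -4)
  R2 -= 4*R0 → (0, 4, 2, -1)  (L[2][0] := 4)
  R3 -= 1*R0 → (0, -12, -11, 17)  (L[3][0] := 1)
[col 1] pivot 4
  R2 -= 1*R1 → (0, 0, -1, 3)  (L[2][1] := 1)
  R3 -= -3*R1 → (0, 0, -2, 5)  (L[3][1] := -3)

U[1][1] = 4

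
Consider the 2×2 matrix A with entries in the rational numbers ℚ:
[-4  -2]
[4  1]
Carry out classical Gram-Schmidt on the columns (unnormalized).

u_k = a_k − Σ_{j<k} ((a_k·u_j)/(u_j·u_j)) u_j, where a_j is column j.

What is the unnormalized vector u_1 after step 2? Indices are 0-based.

Step 1: u_0 = a_0 = (-4, 4).
Step 2: u_1 = a_1 − (3/8)·u_0 = (-1/2, -1/2).

u_1 = (-1/2, -1/2)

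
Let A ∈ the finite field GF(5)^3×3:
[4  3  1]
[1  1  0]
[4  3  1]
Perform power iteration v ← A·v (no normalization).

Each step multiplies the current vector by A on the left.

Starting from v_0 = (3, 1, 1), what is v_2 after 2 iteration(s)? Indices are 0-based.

v_2 = (2, 0, 2)

v_0 = (3, 1, 1).
v_1 = A·v_0 = (1, 4, 1).
v_2 = A·v_1 = (2, 0, 2).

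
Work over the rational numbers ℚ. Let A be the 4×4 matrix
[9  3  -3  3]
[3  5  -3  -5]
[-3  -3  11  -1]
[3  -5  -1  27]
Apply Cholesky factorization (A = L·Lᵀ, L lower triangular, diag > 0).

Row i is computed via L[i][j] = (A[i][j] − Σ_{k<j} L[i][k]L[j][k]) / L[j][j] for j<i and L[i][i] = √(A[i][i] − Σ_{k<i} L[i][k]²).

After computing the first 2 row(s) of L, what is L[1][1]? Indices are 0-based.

L[1][1] = 2

Step 1: L[0][0] = √(9) = 3.
  L[1][0] = (3) / L[0][0] = 1.
Step 2: L[1][1] = √(4) = 2.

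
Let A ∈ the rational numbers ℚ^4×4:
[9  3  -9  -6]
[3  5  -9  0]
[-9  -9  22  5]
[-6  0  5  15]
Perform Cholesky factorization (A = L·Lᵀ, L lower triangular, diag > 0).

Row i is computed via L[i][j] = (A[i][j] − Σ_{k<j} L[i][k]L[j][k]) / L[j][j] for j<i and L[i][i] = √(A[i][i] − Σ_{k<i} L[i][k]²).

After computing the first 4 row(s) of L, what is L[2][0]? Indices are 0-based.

Step 1: L[0][0] = √(9) = 3.
  L[1][0] = (3) / L[0][0] = 1.
Step 2: L[1][1] = √(4) = 2.
  L[2][0] = (-9) / L[0][0] = -3.
  L[2][1] = (-6) / L[1][1] = -3.
Step 3: L[2][2] = √(4) = 2.
  L[3][0] = (-6) / L[0][0] = -2.
  L[3][1] = (2) / L[1][1] = 1.
  L[3][2] = (2) / L[2][2] = 1.
Step 4: L[3][3] = √(9) = 3.

L[2][0] = -3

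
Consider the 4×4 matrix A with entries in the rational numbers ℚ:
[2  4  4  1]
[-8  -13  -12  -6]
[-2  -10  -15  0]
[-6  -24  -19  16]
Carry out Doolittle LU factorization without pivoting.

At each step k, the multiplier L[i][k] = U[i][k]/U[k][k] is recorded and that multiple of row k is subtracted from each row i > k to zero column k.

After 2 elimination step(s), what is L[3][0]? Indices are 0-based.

L[3][0] = -3

k=0: U[0][0]=2
  eliminate (1,0): mult=-4, new row 1: (0, 3, 4, -2); set L[1][0]=-4
  eliminate (2,0): mult=-1, new row 2: (0, -6, -11, 1); set L[2][0]=-1
  eliminate (3,0): mult=-3, new row 3: (0, -12, -7, 19); set L[3][0]=-3
k=1: U[1][1]=3
  eliminate (2,1): mult=-2, new row 2: (0, 0, -3, -3); set L[2][1]=-2
  eliminate (3,1): mult=-4, new row 3: (0, 0, 9, 11); set L[3][1]=-4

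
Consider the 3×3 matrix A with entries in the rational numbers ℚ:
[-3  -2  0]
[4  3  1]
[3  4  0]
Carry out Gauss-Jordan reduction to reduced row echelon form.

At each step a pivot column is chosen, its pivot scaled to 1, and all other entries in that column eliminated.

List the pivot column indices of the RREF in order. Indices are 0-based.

pivot columns: 0, 1, 2

step 1: normalize row 0 (÷-3) = (1, 2/3, 0)
  row 1: subtract 4×row0 = (0, 1/3, 1)
  row 2: subtract 3×row0 = (0, 2, 0)
step 2: normalize row 1 (÷1/3) = (0, 1, 3)
  row 0: subtract 2/3×row1 = (1, 0, -2)
  row 2: subtract 2×row1 = (0, 0, -6)
step 3: normalize row 2 (÷-6) = (0, 0, 1)
  row 0: subtract -2×row2 = (1, 0, 0)
  row 1: subtract 3×row2 = (0, 1, 0)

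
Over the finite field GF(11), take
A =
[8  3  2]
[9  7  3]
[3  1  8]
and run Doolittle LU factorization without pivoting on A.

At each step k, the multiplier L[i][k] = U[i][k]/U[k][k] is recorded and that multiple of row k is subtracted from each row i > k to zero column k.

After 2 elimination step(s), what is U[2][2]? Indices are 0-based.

[col 0] pivot 8
  R1 -= 8*R0 → (0, 5, 9)  (L[1][0] := 8)
  R2 -= 10*R0 → (0, 4, 10)  (L[2][0] := 10)
[col 1] pivot 5
  R2 -= 3*R1 → (0, 0, 5)  (L[2][1] := 3)

U[2][2] = 5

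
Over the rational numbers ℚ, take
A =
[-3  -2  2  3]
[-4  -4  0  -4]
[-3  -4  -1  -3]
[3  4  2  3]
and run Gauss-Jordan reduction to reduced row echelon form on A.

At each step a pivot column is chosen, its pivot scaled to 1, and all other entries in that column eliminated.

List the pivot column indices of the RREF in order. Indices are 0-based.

[1] R0 /= -3  ⇒  (1, 2/3, -2/3, -1)
     R1 -= -4·R0  ⇒  (0, -4/3, -8/3, -8)
     R2 -= -3·R0  ⇒  (0, -2, -3, -6)
     R3 -= 3·R0  ⇒  (0, 2, 4, 6)
[2] R1 /= -4/3  ⇒  (0, 1, 2, 6)
     R0 -= 2/3·R1  ⇒  (1, 0, -2, -5)
     R2 -= -2·R1  ⇒  (0, 0, 1, 6)
     R3 -= 2·R1  ⇒  (0, 0, 0, -6)
[3] R2 /= 1  ⇒  (0, 0, 1, 6)
     R0 -= -2·R2  ⇒  (1, 0, 0, 7)
     R1 -= 2·R2  ⇒  (0, 1, 0, -6)
[4] R3 /= -6  ⇒  (0, 0, 0, 1)
     R0 -= 7·R3  ⇒  (1, 0, 0, 0)
     R1 -= -6·R3  ⇒  (0, 1, 0, 0)
     R2 -= 6·R3  ⇒  (0, 0, 1, 0)

pivot columns: 0, 1, 2, 3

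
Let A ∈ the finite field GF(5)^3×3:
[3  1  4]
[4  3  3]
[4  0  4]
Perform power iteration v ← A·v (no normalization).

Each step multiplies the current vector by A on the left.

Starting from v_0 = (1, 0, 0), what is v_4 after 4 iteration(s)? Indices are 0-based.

v_4 = (0, 3, 2)

v_0 = (1, 0, 0).
v_1 = A·v_0 = (3, 4, 4).
v_2 = A·v_1 = (4, 1, 3).
v_3 = A·v_2 = (0, 3, 3).
v_4 = A·v_3 = (0, 3, 2).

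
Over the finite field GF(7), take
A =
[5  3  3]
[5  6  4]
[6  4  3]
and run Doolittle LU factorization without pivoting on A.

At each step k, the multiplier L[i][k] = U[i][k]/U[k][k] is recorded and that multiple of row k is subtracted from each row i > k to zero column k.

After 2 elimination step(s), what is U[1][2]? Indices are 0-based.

Step 1: pivot at (0,0) is 5.
  row1 ← row1 − (1)·row0  ⇒  L[1][0]=1, U row1=(0, 3, 1)
  row2 ← row2 − (4)·row0  ⇒  L[2][0]=4, U row2=(0, 6, 5)
Step 2: pivot at (1,1) is 3.
  row2 ← row2 − (2)·row1  ⇒  L[2][1]=2, U row2=(0, 0, 3)

U[1][2] = 1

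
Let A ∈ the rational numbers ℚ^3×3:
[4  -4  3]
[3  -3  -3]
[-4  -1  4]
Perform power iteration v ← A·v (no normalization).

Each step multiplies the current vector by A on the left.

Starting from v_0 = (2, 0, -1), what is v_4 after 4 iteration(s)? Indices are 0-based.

v_0 = (2, 0, -1).
v_1 = A·v_0 = (5, 9, -12).
v_2 = A·v_1 = (-52, 24, -77).
v_3 = A·v_2 = (-535, 3, -124).
v_4 = A·v_3 = (-2524, -1242, 1641).

v_4 = (-2524, -1242, 1641)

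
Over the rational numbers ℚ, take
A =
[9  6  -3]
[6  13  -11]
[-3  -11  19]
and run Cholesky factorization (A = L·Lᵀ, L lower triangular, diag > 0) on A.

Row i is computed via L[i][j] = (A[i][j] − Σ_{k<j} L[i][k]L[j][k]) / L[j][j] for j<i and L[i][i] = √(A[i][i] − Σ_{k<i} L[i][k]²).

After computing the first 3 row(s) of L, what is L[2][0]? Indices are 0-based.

Step 1: L[0][0] = √(9) = 3.
  L[1][0] = (6) / L[0][0] = 2.
Step 2: L[1][1] = √(9) = 3.
  L[2][0] = (-3) / L[0][0] = -1.
  L[2][1] = (-9) / L[1][1] = -3.
Step 3: L[2][2] = √(9) = 3.

L[2][0] = -1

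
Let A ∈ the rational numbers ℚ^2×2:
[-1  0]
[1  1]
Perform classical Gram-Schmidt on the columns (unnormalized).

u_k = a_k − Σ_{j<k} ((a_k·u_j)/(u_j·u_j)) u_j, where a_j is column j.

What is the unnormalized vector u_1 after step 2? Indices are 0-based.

Step 1: u_0 = a_0 = (-1, 1).
Step 2: u_1 = a_1 − (1/2)·u_0 = (1/2, 1/2).

u_1 = (1/2, 1/2)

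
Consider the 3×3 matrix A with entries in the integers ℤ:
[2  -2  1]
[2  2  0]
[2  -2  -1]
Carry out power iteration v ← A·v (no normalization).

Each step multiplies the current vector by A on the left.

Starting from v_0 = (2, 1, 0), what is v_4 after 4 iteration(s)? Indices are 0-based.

v_0 = (2, 1, 0).
v_1 = A·v_0 = (2, 6, 2).
v_2 = A·v_1 = (-6, 16, -10).
v_3 = A·v_2 = (-54, 20, -34).
v_4 = A·v_3 = (-182, -68, -114).

v_4 = (-182, -68, -114)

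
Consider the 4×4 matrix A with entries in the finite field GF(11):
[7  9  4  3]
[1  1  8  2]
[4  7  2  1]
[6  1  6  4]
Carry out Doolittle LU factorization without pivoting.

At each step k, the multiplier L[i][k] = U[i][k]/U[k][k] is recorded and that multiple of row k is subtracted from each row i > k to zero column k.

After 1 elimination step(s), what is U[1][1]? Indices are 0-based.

Step 1: pivot at (0,0) is 7.
  row1 ← row1 − (8)·row0  ⇒  L[1][0]=8, U row1=(0, 6, 9, 0)
  row2 ← row2 − (10)·row0  ⇒  L[2][0]=10, U row2=(0, 5, 6, 4)
  row3 ← row3 − (4)·row0  ⇒  L[3][0]=4, U row3=(0, 9, 1, 3)

U[1][1] = 6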